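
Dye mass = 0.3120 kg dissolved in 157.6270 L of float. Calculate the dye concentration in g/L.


Formula: Conc = dye_mass(kg) / volume(L) * 1000
Substituting: Conc = 0.3120 / 157.6270 * 1000
Result: 1.9794 g/L


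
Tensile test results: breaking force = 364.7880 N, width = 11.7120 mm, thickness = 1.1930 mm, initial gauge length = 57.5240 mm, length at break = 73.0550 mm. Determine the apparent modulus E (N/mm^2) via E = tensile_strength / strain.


TS = F / (w * t) = 364.7880 / (11.7120 * 1.1930) = 26.1077 N/mm^2
strain = (Lf - L0) / L0 = (73.0550 - 57.5240) / 57.5240 = 0.2700
E = TS / strain = 26.1077 / 0.2700 = 96.6983 N/mm^2


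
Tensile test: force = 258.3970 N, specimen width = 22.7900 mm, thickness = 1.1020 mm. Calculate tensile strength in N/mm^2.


Formula: TS = force / (width * thickness)
Substituting: TS = 258.3970 / (22.7900 * 1.1020)
Result: 10.2887 N/mm^2


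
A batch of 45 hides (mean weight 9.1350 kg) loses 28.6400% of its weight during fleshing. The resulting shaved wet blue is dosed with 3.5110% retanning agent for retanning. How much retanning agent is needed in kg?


Total_raw = N * avg_wt = 45 * 9.1350 = 411.0750 kg
Substrate = Total_raw * (1 - loss/100) = 411.0750 * (1 - 28.6400/100) = 293.3431 kg
Retan = Substrate * pct / 100 = 293.3431 * 3.5110 / 100 = 10.2993 kg


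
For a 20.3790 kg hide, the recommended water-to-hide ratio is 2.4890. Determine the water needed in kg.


Formula: Water = hide_weight * ratio
Substituting: Water = 20.3790 * 2.4890
Result: 50.7233 kg


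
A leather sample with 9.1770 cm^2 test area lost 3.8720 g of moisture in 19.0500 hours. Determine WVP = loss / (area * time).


Formula: WVP = loss / (area * time)
Substituting: WVP = 3.8720 / (9.1770 * 19.0500)
Result: 0.0221483 g/(cm^2*hr)


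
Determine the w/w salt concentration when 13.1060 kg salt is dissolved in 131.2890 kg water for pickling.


Formula: Conc = salt / (water + salt) * 100
Substituting: Conc = 13.1060 / (131.2890 + 13.1060) * 100
Result: 9.0765 %


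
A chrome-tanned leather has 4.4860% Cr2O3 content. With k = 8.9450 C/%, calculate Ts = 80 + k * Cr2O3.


Formula: Ts = 80 + k * Cr2O3
Substituting: Ts = 80 + 8.9450 * 4.4860
Result: 120.1273 C


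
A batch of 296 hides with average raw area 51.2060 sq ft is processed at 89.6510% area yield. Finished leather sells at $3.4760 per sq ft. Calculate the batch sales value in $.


Raw_total = N * avg_area = 296 * 51.2060 = 15156.9760 sq ft
Finished = Raw_total * yield / 100 = 15156.9760 * 89.6510 / 100 = 13588.3806 sq ft
Value = Finished * price = 13588.3806 * 3.4760 = 47233.2108 $


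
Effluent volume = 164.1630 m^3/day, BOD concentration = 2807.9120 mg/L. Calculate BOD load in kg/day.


Formula: BOD_load = volume * conc / 1000
Substituting: BOD_load = 164.1630 * 2807.9120 / 1000
Result: 460.9553 kg/day


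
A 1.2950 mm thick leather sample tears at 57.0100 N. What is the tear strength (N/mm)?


Formula: Tear strength = force / thickness
Substituting: Tear strength = 57.0100 / 1.2950
Result: 44.0232 N/mm


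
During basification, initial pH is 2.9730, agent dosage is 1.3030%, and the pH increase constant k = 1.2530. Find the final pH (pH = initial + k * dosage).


Formula: pH_final = pH_initial + k * base_pct
Substituting: pH_final = 2.9730 + 1.2530 * 1.3030
Result: 4.6057


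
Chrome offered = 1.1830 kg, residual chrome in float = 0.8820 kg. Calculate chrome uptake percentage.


Formula: Uptake = (offered - residual) / offered * 100
Substituting: Uptake = (1.1830 - 0.8820) / 1.1830 * 100
Result: 25.4438 %


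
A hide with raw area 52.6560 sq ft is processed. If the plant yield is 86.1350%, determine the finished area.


Formula: finished = raw * yield / 100
Substituting: finished = 52.6560 * 86.1350 / 100
Result: 45.3552 sq ft


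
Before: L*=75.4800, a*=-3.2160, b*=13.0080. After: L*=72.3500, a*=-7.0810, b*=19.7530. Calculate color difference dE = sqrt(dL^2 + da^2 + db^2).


dL = -3.1300, da = -3.8650, db = 6.7450
dE = sqrt((-3.1300)^2 + (-3.8650)^2 + 6.7450^2) = 8.3803


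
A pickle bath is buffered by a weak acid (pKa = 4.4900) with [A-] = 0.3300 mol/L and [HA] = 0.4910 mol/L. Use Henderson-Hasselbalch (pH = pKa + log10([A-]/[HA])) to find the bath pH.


ratio = [A-] / [HA] = 0.3300 / 0.4910 = 0.6721
log10(ratio) = -0.1726
pH = pKa + log10(ratio) = 4.4900 - 0.1726 = 4.3174


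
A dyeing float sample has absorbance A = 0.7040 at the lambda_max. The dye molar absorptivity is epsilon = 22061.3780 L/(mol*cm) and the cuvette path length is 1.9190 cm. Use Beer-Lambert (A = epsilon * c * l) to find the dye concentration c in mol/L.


Formula: c = A / (epsilon * l)
Substituting: c = 0.7040 / (22061.3780 * 1.9190)
Result: 1.6629e-05 mol/L


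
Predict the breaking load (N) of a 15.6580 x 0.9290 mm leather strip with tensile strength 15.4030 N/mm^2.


Formula: F = TS * w * t
Substituting: F = 15.4030 * 15.6580 * 0.9290
Result: 224.0564 N


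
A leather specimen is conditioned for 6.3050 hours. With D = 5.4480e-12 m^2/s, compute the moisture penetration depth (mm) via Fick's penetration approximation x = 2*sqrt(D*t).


t = 6.3050 hr * 3600 = 22698.0000 s
D * t = 5.4480e-12 * 22698.0000 = 1.2366e-07
x = 2 * sqrt(D*t) = 2 * sqrt(1.2366e-07) = 7.0330e-04 m = 0.7033 mm


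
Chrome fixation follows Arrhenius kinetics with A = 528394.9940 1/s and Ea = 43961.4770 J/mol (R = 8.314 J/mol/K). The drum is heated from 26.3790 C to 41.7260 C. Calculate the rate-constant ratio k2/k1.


T1 = 26.3790 + 273.15 = 299.5290 K; T2 = 41.7260 + 273.15 = 314.8760 K
k1 = A * exp(-Ea/(R*T1)) = 528394.9940 * exp(-43961.4770/(8.314*299.5290)) = 0.0113834 1/s
k2 = A * exp(-Ea/(R*T2)) = 528394.9940 * exp(-43961.4770/(8.314*314.8760)) = 0.026912 1/s
k2/k1 = 0.026912 / 0.0113834 = 2.3641


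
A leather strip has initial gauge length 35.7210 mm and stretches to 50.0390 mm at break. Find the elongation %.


Formula: Elongation = (Lf - L0) / L0 * 100
Substituting: Elongation = (50.0390 - 35.7210) / 35.7210 * 100
Result: 40.0829 %


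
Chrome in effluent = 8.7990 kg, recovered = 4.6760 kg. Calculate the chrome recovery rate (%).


Formula: Recovery = recovered / input * 100
Substituting: Recovery = 4.6760 / 8.7990 * 100
Result: 53.1424 %


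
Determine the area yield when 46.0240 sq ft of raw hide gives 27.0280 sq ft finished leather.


Formula: Yield = finished / raw * 100
Substituting: Yield = 27.0280 / 46.0240 * 100
Result: 58.7259 %


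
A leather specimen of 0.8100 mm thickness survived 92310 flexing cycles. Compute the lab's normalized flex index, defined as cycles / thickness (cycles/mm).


Formula: Index = cycles / thickness
Substituting: Index = 92310 / 0.8100
Result: 113962.9630 cycles/mm


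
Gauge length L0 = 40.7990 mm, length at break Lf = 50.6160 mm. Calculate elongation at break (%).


Formula: Elongation = (Lf - L0) / L0 * 100
Substituting: Elongation = (50.6160 - 40.7990) / 40.7990 * 100
Result: 24.0619 %


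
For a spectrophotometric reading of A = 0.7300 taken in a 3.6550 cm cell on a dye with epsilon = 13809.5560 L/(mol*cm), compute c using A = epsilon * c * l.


Formula: c = A / (epsilon * l)
Substituting: c = 0.7300 / (13809.5560 * 3.6550)
Result: 1.4463e-05 mol/L


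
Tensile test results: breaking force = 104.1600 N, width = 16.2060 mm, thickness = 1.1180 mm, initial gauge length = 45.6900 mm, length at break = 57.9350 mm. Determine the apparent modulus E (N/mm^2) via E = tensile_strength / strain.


TS = F / (w * t) = 104.1600 / (16.2060 * 1.1180) = 5.7489 N/mm^2
strain = (Lf - L0) / L0 = (57.9350 - 45.6900) / 45.6900 = 0.2680
E = TS / strain = 5.7489 / 0.2680 = 21.4509 N/mm^2


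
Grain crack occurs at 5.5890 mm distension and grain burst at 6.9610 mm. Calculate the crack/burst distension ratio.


Formula: Ratio = crack / burst
Substituting: Ratio = 5.5890 / 6.9610
Result: 0.8029


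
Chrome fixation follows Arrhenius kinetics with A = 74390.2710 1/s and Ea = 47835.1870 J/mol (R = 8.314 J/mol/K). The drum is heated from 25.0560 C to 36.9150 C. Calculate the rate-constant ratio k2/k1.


T1 = 25.0560 + 273.15 = 298.2060 K; T2 = 36.9150 + 273.15 = 310.0650 K
k1 = A * exp(-Ea/(R*T1)) = 74390.2710 * exp(-47835.1870/(8.314*298.2060)) = 3.1064e-04 1/s
k2 = A * exp(-Ea/(R*T2)) = 74390.2710 * exp(-47835.1870/(8.314*310.0650)) = 6.4974e-04 1/s
k2/k1 = 6.4974e-04 / 3.1064e-04 = 2.0916


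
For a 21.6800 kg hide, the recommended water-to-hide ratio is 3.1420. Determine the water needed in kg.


Formula: Water = hide_weight * ratio
Substituting: Water = 21.6800 * 3.1420
Result: 68.1186 kg


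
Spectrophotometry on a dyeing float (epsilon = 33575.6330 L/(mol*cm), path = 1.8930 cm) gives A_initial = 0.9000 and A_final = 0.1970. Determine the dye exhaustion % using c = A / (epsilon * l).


c_initial = A_i / (epsilon * l) = 0.9000 / (33575.6330 * 1.8930) = 1.4160e-05 mol/L
c_final = A_f / (epsilon * l) = 0.1970 / (33575.6330 * 1.8930) = 3.0995e-06 mol/L
Exhaustion = (c_initial - c_final) / c_initial * 100 = (1.4160e-05 - 3.0995e-06) / 1.4160e-05 * 100 = 78.1111 %


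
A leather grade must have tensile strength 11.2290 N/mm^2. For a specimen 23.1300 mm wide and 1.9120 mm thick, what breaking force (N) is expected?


Formula: F = TS * w * t
Substituting: F = 11.2290 * 23.1300 * 1.9120
Result: 496.5976 N


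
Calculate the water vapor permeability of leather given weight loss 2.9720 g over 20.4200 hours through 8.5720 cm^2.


Formula: WVP = loss / (area * time)
Substituting: WVP = 2.9720 / (8.5720 * 20.4200)
Result: 0.016979 g/(cm^2*hr)


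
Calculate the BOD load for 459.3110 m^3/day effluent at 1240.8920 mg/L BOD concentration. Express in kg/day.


Formula: BOD_load = volume * conc / 1000
Substituting: BOD_load = 459.3110 * 1240.8920 / 1000
Result: 569.9553 kg/day


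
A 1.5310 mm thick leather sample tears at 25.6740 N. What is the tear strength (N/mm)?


Formula: Tear strength = force / thickness
Substituting: Tear strength = 25.6740 / 1.5310
Result: 16.7694 N/mm


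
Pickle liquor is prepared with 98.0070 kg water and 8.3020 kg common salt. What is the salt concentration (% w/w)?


Formula: Conc = salt / (water + salt) * 100
Substituting: Conc = 8.3020 / (98.0070 + 8.3020) * 100
Result: 7.8093 %


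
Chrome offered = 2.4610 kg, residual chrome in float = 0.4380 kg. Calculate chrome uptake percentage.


Formula: Uptake = (offered - residual) / offered * 100
Substituting: Uptake = (2.4610 - 0.4380) / 2.4610 * 100
Result: 82.2024 %


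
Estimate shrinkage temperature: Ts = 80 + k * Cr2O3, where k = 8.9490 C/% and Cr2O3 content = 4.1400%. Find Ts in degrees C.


Formula: Ts = 80 + k * Cr2O3
Substituting: Ts = 80 + 8.9490 * 4.1400
Result: 117.0489 C


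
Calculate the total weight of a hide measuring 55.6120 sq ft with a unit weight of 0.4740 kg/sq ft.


Formula: Weight = area * weight_per_sqft
Substituting: Weight = 55.6120 * 0.4740
Result: 26.3601 kg


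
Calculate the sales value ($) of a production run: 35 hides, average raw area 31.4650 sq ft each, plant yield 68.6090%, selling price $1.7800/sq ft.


Raw_total = N * avg_area = 35 * 31.4650 = 1101.2750 sq ft
Finished = Raw_total * yield / 100 = 1101.2750 * 68.6090 / 100 = 755.5738 sq ft
Value = Finished * price = 755.5738 * 1.7800 = 1344.9213 $


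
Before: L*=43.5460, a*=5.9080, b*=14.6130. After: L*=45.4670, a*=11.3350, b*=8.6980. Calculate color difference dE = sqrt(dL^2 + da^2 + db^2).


dL = 1.9210, da = 5.4270, db = -5.9150
dE = sqrt(1.9210^2 + 5.4270^2 + (-5.9150)^2) = 8.2541


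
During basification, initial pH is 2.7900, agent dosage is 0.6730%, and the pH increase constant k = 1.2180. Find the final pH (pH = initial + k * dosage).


Formula: pH_final = pH_initial + k * base_pct
Substituting: pH_final = 2.7900 + 1.2180 * 0.6730
Result: 3.6097


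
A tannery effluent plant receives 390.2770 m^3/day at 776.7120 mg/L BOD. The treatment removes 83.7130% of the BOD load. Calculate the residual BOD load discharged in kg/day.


Load_in = volume * conc / 1000 = 390.2770 * 776.7120 / 1000 = 303.1328 kg/day
Removed = Load_in * eff / 100 = 303.1328 * 83.7130 / 100 = 253.7616 kg/day
Load_out = Load_in - Removed = 303.1328 - 253.7616 = 49.3712 kg/day


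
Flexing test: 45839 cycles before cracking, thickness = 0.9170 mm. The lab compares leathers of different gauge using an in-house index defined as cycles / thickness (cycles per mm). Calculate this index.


Formula: Index = cycles / thickness
Substituting: Index = 45839 / 0.9170
Result: 49988.0044 cycles/mm


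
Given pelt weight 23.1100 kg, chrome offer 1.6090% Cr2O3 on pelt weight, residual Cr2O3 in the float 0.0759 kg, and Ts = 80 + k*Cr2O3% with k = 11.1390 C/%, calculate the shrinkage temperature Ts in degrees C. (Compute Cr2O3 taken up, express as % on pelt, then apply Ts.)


Offered = pelt * offer_pct / 100 = 23.1100 * 1.6090 / 100 = 0.3718 kg
Uptake = offered - residual = 0.3718 - 0.0759 = 0.2959 kg
Cr2O3% on pelt = uptake / pelt * 100 = 0.2959 / 23.1100 * 100 = 1.2806 %
Ts = 80 + k * Cr2O3% = 80 + 11.1390 * 1.2806 = 94.2643 C


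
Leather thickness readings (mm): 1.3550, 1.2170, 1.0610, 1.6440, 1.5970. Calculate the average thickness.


Formula: Average = sum / n
Substituting: Average = 6.8740 / 5
Result: 1.3748 mm


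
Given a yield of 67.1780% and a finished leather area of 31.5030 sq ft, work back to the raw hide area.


Formula: raw = finished * 100 / yield
Substituting: raw = 31.5030 * 100 / 67.1780
Result: 46.8948 sq ft


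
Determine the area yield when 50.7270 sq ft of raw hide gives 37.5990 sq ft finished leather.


Formula: Yield = finished / raw * 100
Substituting: Yield = 37.5990 / 50.7270 * 100
Result: 74.1203 %


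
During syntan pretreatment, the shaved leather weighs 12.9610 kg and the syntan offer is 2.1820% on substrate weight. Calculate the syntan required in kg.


Formula: Syntan = substrate * pct / 100
Substituting: Syntan = 12.9610 * 2.1820 / 100
Result: 0.2828 kg


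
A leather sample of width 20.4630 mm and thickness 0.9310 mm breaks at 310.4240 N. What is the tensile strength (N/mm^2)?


Formula: TS = force / (width * thickness)
Substituting: TS = 310.4240 / (20.4630 * 0.9310)
Result: 16.2943 N/mm^2


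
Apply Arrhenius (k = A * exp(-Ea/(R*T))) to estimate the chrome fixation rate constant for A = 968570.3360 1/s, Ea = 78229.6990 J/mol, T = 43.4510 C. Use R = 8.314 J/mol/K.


T_K = T_C + 273.15 = 43.4510 + 273.15 = 316.6010 K
exponent = -Ea / (R * T_K) = -78229.6990 / (8.314 * 316.6010) = -29.7200
k = A * exp(exponent) = 968570.3360 * exp(-29.7200) = 1.1992e-07 1/s


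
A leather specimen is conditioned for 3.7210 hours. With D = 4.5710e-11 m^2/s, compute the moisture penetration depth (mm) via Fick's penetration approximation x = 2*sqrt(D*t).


t = 3.7210 hr * 3600 = 13395.6000 s
D * t = 4.5710e-11 * 13395.6000 = 6.1231e-07
x = 2 * sqrt(D*t) = 2 * sqrt(6.1231e-07) = 0.00156501 m = 1.5650 mm


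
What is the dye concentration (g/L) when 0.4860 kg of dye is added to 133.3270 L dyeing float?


Formula: Conc = dye_mass(kg) / volume(L) * 1000
Substituting: Conc = 0.4860 / 133.3270 * 1000
Result: 3.6452 g/L


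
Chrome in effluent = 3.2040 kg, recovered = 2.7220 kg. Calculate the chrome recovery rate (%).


Formula: Recovery = recovered / input * 100
Substituting: Recovery = 2.7220 / 3.2040 * 100
Result: 84.9563 %


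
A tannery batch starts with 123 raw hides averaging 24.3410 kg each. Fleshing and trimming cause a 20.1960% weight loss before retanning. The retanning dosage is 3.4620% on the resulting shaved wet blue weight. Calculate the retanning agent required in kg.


Total_raw = N * avg_wt = 123 * 24.3410 = 2993.9430 kg
Substrate = Total_raw * (1 - loss/100) = 2993.9430 * (1 - 20.1960/100) = 2389.2863 kg
Retan = Substrate * pct / 100 = 2389.2863 * 3.4620 / 100 = 82.7171 kg


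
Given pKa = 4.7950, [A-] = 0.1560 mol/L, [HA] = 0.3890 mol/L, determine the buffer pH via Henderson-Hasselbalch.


ratio = [A-] / [HA] = 0.1560 / 0.3890 = 0.4010
log10(ratio) = -0.3968
pH = pKa + log10(ratio) = 4.7950 - 0.3968 = 4.3982


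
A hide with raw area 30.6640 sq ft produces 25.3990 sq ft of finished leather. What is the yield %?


Formula: Yield = finished / raw * 100
Substituting: Yield = 25.3990 / 30.6640 * 100
Result: 82.8300 %


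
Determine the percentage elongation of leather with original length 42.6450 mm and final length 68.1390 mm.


Formula: Elongation = (Lf - L0) / L0 * 100
Substituting: Elongation = (68.1390 - 42.6450) / 42.6450 * 100
Result: 59.7819 %


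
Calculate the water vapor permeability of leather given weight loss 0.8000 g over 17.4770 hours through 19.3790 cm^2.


Formula: WVP = loss / (area * time)
Substituting: WVP = 0.8000 / (19.3790 * 17.4770)
Result: 0.00236206 g/(cm^2*hr)


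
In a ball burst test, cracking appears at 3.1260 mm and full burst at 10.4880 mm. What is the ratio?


Formula: Ratio = crack / burst
Substituting: Ratio = 3.1260 / 10.4880
Result: 0.2981


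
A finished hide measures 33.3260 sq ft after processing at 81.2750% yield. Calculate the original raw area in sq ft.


Formula: raw = finished * 100 / yield
Substituting: raw = 33.3260 * 100 / 81.2750
Result: 41.0040 sq ft


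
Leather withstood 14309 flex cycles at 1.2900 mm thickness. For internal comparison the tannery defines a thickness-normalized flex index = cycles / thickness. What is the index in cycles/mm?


Formula: Index = cycles / thickness
Substituting: Index = 14309 / 1.2900
Result: 11092.2481 cycles/mm


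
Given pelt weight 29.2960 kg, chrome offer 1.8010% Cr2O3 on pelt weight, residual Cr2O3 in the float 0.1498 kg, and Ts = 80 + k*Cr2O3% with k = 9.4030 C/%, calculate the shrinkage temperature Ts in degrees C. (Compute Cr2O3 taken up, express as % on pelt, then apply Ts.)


Offered = pelt * offer_pct / 100 = 29.2960 * 1.8010 / 100 = 0.5276 kg
Uptake = offered - residual = 0.5276 - 0.1498 = 0.3778 kg
Cr2O3% on pelt = uptake / pelt * 100 = 0.3778 / 29.2960 * 100 = 1.2897 %
Ts = 80 + k * Cr2O3% = 80 + 9.4030 * 1.2897 = 92.1267 C


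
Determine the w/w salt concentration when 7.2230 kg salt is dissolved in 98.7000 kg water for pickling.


Formula: Conc = salt / (water + salt) * 100
Substituting: Conc = 7.2230 / (98.7000 + 7.2230) * 100
Result: 6.8191 %


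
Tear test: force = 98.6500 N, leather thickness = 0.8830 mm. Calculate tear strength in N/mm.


Formula: Tear strength = force / thickness
Substituting: Tear strength = 98.6500 / 0.8830
Result: 111.7214 N/mm


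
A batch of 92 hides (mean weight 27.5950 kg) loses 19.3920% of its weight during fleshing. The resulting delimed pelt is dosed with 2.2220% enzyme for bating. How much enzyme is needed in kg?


Total_raw = N * avg_wt = 92 * 27.5950 = 2538.7400 kg
Substrate = Total_raw * (1 - loss/100) = 2538.7400 * (1 - 19.3920/100) = 2046.4275 kg
Enzyme = Substrate * pct / 100 = 2046.4275 * 2.2220 / 100 = 45.4716 kg


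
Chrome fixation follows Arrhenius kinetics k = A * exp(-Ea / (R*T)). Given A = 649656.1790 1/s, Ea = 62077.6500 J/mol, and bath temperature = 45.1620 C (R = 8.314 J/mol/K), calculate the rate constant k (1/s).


T_K = T_C + 273.15 = 45.1620 + 273.15 = 318.3120 K
exponent = -Ea / (R * T_K) = -62077.6500 / (8.314 * 318.3120) = -23.4570
k = A * exp(exponent) = 649656.1790 * exp(-23.4570) = 4.2213e-05 1/s


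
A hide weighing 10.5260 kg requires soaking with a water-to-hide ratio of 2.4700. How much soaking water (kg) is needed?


Formula: Water = hide_weight * ratio
Substituting: Water = 10.5260 * 2.4700
Result: 25.9992 kg


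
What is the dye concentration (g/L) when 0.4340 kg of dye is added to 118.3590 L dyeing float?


Formula: Conc = dye_mass(kg) / volume(L) * 1000
Substituting: Conc = 0.4340 / 118.3590 * 1000
Result: 3.6668 g/L


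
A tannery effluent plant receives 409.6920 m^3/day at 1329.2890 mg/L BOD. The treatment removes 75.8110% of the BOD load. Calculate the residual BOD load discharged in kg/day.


Load_in = volume * conc / 1000 = 409.6920 * 1329.2890 / 1000 = 544.5991 kg/day
Removed = Load_in * eff / 100 = 544.5991 * 75.8110 / 100 = 412.8660 kg/day
Load_out = Load_in - Removed = 544.5991 - 412.8660 = 131.7331 kg/day


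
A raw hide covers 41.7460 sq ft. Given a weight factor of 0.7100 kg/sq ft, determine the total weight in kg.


Formula: Weight = area * weight_per_sqft
Substituting: Weight = 41.7460 * 0.7100
Result: 29.6397 kg


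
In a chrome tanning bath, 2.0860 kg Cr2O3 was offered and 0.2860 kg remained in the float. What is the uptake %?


Formula: Uptake = (offered - residual) / offered * 100
Substituting: Uptake = (2.0860 - 0.2860) / 2.0860 * 100
Result: 86.2895 %


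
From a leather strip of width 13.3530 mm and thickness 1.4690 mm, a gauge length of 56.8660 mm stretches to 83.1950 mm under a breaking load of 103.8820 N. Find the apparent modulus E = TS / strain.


TS = F / (w * t) = 103.8820 / (13.3530 * 1.4690) = 5.2959 N/mm^2
strain = (Lf - L0) / L0 = (83.1950 - 56.8660) / 56.8660 = 0.4630
E = TS / strain = 5.2959 / 0.4630 = 11.4382 N/mm^2


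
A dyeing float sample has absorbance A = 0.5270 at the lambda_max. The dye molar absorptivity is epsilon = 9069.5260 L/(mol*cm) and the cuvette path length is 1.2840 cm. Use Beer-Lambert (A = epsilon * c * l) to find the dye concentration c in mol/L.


Formula: c = A / (epsilon * l)
Substituting: c = 0.5270 / (9069.5260 * 1.2840)
Result: 4.5254e-05 mol/L


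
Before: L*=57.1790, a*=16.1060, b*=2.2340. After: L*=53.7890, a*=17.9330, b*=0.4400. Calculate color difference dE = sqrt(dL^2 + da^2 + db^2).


dL = -3.3900, da = 1.8270, db = -1.7940
dE = sqrt((-3.3900)^2 + 1.8270^2 + (-1.7940)^2) = 4.2483


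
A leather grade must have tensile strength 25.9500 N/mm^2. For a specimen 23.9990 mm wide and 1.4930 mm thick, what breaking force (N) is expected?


Formula: F = TS * w * t
Substituting: F = 25.9500 * 23.9990 * 1.4930
Result: 929.8017 N


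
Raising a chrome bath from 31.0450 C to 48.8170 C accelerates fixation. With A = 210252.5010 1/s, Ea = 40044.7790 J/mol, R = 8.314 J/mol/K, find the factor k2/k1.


T1 = 31.0450 + 273.15 = 304.1950 K; T2 = 48.8170 + 273.15 = 321.9670 K
k1 = A * exp(-Ea/(R*T1)) = 210252.5010 * exp(-40044.7790/(8.314*304.1950)) = 0.0279403 1/s
k2 = A * exp(-Ea/(R*T2)) = 210252.5010 * exp(-40044.7790/(8.314*321.9670)) = 0.0669579 1/s
k2/k1 = 0.0669579 / 0.0279403 = 2.3965


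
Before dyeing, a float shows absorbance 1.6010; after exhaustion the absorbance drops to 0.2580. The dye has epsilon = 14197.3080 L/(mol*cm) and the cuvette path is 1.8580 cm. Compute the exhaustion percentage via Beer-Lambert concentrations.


c_initial = A_i / (epsilon * l) = 1.6010 / (14197.3080 * 1.8580) = 6.0693e-05 mol/L
c_final = A_f / (epsilon * l) = 0.2580 / (14197.3080 * 1.8580) = 9.7807e-06 mol/L
Exhaustion = (c_initial - c_final) / c_initial * 100 = (6.0693e-05 - 9.7807e-06) / 6.0693e-05 * 100 = 83.8851 %


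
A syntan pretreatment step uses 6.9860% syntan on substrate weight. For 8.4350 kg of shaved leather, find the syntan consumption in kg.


Formula: Syntan = substrate * pct / 100
Substituting: Syntan = 8.4350 * 6.9860 / 100
Result: 0.5893 kg


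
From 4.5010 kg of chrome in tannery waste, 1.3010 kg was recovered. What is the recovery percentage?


Formula: Recovery = recovered / input * 100
Substituting: Recovery = 1.3010 / 4.5010 * 100
Result: 28.9047 %


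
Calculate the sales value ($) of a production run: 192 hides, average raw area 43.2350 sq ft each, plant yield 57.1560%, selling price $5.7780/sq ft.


Raw_total = N * avg_area = 192 * 43.2350 = 8301.1200 sq ft
Finished = Raw_total * yield / 100 = 8301.1200 * 57.1560 / 100 = 4744.5881 sq ft
Value = Finished * price = 4744.5881 * 5.7780 = 27414.2303 $


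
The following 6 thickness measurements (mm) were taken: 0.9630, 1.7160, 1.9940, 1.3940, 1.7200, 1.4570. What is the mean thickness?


Formula: Average = sum / n
Substituting: Average = 9.2440 / 6
Result: 1.5407 mm


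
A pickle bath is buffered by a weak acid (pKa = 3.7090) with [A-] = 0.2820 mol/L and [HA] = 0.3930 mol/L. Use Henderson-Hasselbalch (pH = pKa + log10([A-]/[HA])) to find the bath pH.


ratio = [A-] / [HA] = 0.2820 / 0.3930 = 0.7176
log10(ratio) = -0.1441
pH = pKa + log10(ratio) = 3.7090 - 0.1441 = 3.5649


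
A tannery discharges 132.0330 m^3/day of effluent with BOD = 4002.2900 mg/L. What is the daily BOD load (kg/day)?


Formula: BOD_load = volume * conc / 1000
Substituting: BOD_load = 132.0330 * 4002.2900 / 1000
Result: 528.4344 kg/day


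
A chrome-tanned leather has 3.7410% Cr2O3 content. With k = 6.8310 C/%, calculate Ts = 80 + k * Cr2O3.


Formula: Ts = 80 + k * Cr2O3
Substituting: Ts = 80 + 6.8310 * 3.7410
Result: 105.5548 C


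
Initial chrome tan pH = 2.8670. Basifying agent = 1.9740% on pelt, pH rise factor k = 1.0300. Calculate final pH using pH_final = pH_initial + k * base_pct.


Formula: pH_final = pH_initial + k * base_pct
Substituting: pH_final = 2.8670 + 1.0300 * 1.9740
Result: 4.9002


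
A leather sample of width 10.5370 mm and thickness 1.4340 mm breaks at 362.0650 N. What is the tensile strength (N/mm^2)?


Formula: TS = force / (width * thickness)
Substituting: TS = 362.0650 / (10.5370 * 1.4340)
Result: 23.9619 N/mm^2


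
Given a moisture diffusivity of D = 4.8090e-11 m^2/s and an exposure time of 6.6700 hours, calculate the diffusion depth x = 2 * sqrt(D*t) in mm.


t = 6.6700 hr * 3600 = 24012.0000 s
D * t = 4.8090e-11 * 24012.0000 = 1.1547e-06
x = 2 * sqrt(D*t) = 2 * sqrt(1.1547e-06) = 0.00214917 m = 2.1492 mm


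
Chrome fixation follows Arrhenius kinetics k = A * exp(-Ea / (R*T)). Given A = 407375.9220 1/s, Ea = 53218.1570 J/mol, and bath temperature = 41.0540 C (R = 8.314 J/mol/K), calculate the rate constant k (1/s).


T_K = T_C + 273.15 = 41.0540 + 273.15 = 314.2040 K
exponent = -Ea / (R * T_K) = -53218.1570 / (8.314 * 314.2040) = -20.3722
k = A * exp(exponent) = 407375.9220 * exp(-20.3722) = 5.7871e-04 1/s


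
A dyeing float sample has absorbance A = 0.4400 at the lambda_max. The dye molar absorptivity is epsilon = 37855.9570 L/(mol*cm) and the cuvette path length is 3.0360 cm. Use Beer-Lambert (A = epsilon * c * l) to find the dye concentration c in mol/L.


Formula: c = A / (epsilon * l)
Substituting: c = 0.4400 / (37855.9570 * 3.0360)
Result: 3.8284e-06 mol/L


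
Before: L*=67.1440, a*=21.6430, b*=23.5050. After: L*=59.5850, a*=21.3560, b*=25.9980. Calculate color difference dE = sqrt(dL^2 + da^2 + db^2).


dL = -7.5590, da = -0.2870, db = 2.4930
dE = sqrt((-7.5590)^2 + (-0.2870)^2 + 2.4930^2) = 7.9647


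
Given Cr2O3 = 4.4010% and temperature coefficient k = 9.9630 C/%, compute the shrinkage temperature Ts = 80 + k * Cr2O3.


Formula: Ts = 80 + k * Cr2O3
Substituting: Ts = 80 + 9.9630 * 4.4010
Result: 123.8472 C


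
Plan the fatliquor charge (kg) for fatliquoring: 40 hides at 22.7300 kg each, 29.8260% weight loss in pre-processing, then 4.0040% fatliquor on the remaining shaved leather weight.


Total_raw = N * avg_wt = 40 * 22.7300 = 909.2000 kg
Substrate = Total_raw * (1 - loss/100) = 909.2000 * (1 - 29.8260/100) = 638.0220 kg
Fat = Substrate * pct / 100 = 638.0220 * 4.0040 / 100 = 25.5464 kg


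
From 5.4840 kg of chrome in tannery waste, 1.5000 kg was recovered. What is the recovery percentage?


Formula: Recovery = recovered / input * 100
Substituting: Recovery = 1.5000 / 5.4840 * 100
Result: 27.3523 %


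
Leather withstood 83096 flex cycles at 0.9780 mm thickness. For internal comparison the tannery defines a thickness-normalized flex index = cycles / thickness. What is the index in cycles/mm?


Formula: Index = cycles / thickness
Substituting: Index = 83096 / 0.9780
Result: 84965.2352 cycles/mm


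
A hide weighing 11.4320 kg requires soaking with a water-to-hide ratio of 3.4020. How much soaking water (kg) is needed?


Formula: Water = hide_weight * ratio
Substituting: Water = 11.4320 * 3.4020
Result: 38.8917 kg


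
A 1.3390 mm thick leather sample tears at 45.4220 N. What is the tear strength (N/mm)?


Formula: Tear strength = force / thickness
Substituting: Tear strength = 45.4220 / 1.3390
Result: 33.9223 N/mm


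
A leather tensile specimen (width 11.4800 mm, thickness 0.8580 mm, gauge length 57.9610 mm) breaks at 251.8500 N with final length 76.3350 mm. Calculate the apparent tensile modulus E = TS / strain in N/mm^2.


TS = F / (w * t) = 251.8500 / (11.4800 * 0.8580) = 25.5689 N/mm^2
strain = (Lf - L0) / L0 = (76.3350 - 57.9610) / 57.9610 = 0.3170
E = TS / strain = 25.5689 / 0.3170 = 80.6575 N/mm^2


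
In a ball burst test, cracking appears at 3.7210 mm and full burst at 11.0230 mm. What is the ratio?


Formula: Ratio = crack / burst
Substituting: Ratio = 3.7210 / 11.0230
Result: 0.3376


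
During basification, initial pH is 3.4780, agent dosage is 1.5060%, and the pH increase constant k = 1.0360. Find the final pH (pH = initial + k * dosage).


Formula: pH_final = pH_initial + k * base_pct
Substituting: pH_final = 3.4780 + 1.0360 * 1.5060
Result: 5.0382


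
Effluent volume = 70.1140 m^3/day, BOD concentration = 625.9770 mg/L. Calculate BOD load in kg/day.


Formula: BOD_load = volume * conc / 1000
Substituting: BOD_load = 70.1140 * 625.9770 / 1000
Result: 43.8898 kg/day


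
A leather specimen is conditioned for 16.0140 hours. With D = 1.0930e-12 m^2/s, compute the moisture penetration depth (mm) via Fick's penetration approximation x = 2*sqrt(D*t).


t = 16.0140 hr * 3600 = 57650.4000 s
D * t = 1.0930e-12 * 57650.4000 = 6.3012e-08
x = 2 * sqrt(D*t) = 2 * sqrt(6.3012e-08) = 5.0204e-04 m = 0.5020 mm


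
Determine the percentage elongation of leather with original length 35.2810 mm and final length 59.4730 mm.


Formula: Elongation = (Lf - L0) / L0 * 100
Substituting: Elongation = (59.4730 - 35.2810) / 35.2810 * 100
Result: 68.5695 %


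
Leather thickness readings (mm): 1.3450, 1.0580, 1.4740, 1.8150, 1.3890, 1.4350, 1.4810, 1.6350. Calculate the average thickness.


Formula: Average = sum / n
Substituting: Average = 11.6320 / 8
Result: 1.4540 mm


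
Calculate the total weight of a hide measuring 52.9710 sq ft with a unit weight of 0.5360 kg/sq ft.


Formula: Weight = area * weight_per_sqft
Substituting: Weight = 52.9710 * 0.5360
Result: 28.3925 kg


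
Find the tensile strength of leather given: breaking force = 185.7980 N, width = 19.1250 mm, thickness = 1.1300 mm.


Formula: TS = force / (width * thickness)
Substituting: TS = 185.7980 / (19.1250 * 1.1300)
Result: 8.5973 N/mm^2


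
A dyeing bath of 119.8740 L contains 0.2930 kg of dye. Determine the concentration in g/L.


Formula: Conc = dye_mass(kg) / volume(L) * 1000
Substituting: Conc = 0.2930 / 119.8740 * 1000
Result: 2.4442 g/L


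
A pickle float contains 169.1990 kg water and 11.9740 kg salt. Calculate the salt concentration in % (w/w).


Formula: Conc = salt / (water + salt) * 100
Substituting: Conc = 11.9740 / (169.1990 + 11.9740) * 100
Result: 6.6092 %


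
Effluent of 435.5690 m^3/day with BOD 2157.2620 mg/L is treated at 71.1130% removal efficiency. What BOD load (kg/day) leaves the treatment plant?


Load_in = volume * conc / 1000 = 435.5690 * 2157.2620 / 1000 = 939.6365 kg/day
Removed = Load_in * eff / 100 = 939.6365 * 71.1130 / 100 = 668.2037 kg/day
Load_out = Load_in - Removed = 939.6365 - 668.2037 = 271.4328 kg/day


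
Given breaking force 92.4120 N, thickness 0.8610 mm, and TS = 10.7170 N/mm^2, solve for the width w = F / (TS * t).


Formula: w = F / (TS * t)
Substituting: w = 92.4120 / (10.7170 * 0.8610)
Result: 10.0150 mm


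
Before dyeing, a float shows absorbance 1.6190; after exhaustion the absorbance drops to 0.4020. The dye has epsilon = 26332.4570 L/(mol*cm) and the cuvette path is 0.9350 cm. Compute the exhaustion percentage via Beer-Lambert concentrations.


c_initial = A_i / (epsilon * l) = 1.6190 / (26332.4570 * 0.9350) = 6.5757e-05 mol/L
c_final = A_f / (epsilon * l) = 0.4020 / (26332.4570 * 0.9350) = 1.6328e-05 mol/L
Exhaustion = (c_initial - c_final) / c_initial * 100 = (6.5757e-05 - 1.6328e-05) / 6.5757e-05 * 100 = 75.1699 %


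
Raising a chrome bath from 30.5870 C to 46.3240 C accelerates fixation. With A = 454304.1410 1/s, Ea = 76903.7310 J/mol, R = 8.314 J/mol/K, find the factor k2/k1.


T1 = 30.5870 + 273.15 = 303.7370 K; T2 = 46.3240 + 273.15 = 319.4740 K
k1 = A * exp(-Ea/(R*T1)) = 454304.1410 * exp(-76903.7310/(8.314*303.7370)) = 2.7007e-08 1/s
k2 = A * exp(-Ea/(R*T2)) = 454304.1410 * exp(-76903.7310/(8.314*319.4740)) = 1.2105e-07 1/s
k2/k1 = 1.2105e-07 / 2.7007e-08 = 4.4822


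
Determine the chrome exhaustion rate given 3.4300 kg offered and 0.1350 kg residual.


Formula: Uptake = (offered - residual) / offered * 100
Substituting: Uptake = (3.4300 - 0.1350) / 3.4300 * 100
Result: 96.0641 %


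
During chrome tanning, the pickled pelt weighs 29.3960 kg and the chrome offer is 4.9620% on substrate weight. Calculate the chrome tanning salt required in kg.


Formula: Chrome = substrate * pct / 100
Substituting: Chrome = 29.3960 * 4.9620 / 100
Result: 1.4586 kg


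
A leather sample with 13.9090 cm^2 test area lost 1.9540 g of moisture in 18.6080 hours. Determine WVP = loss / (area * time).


Formula: WVP = loss / (area * time)
Substituting: WVP = 1.9540 / (13.9090 * 18.6080)
Result: 0.00754969 g/(cm^2*hr)


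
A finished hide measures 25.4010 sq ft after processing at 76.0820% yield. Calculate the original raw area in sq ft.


Formula: raw = finished * 100 / yield
Substituting: raw = 25.4010 * 100 / 76.0820
Result: 33.3863 sq ft


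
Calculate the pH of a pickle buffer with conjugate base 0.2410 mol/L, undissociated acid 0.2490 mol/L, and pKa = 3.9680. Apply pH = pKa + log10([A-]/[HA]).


ratio = [A-] / [HA] = 0.2410 / 0.2490 = 0.9679
log10(ratio) = -0.0141823
pH = pKa + log10(ratio) = 3.9680 - 0.0141823 = 3.9538


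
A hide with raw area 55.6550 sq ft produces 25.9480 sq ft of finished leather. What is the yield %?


Formula: Yield = finished / raw * 100
Substituting: Yield = 25.9480 / 55.6550 * 100
Result: 46.6229 %


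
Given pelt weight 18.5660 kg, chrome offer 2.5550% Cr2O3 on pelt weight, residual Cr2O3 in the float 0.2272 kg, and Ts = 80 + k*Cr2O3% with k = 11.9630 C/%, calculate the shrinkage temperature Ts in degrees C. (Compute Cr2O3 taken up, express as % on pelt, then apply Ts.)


Offered = pelt * offer_pct / 100 = 18.5660 * 2.5550 / 100 = 0.4744 kg
Uptake = offered - residual = 0.4744 - 0.2272 = 0.2472 kg
Cr2O3% on pelt = uptake / pelt * 100 = 0.2472 / 18.5660 * 100 = 1.3313 %
Ts = 80 + k * Cr2O3% = 80 + 11.9630 * 1.3313 = 95.9258 C


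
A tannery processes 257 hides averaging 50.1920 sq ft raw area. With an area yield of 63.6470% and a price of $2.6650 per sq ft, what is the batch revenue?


Raw_total = N * avg_area = 257 * 50.1920 = 12899.3440 sq ft
Finished = Raw_total * yield / 100 = 12899.3440 * 63.6470 / 100 = 8210.0455 sq ft
Value = Finished * price = 8210.0455 * 2.6650 = 21879.7712 $


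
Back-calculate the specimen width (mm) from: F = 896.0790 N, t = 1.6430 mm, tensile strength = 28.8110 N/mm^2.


Formula: w = F / (TS * t)
Substituting: w = 896.0790 / (28.8110 * 1.6430)
Result: 18.9300 mm


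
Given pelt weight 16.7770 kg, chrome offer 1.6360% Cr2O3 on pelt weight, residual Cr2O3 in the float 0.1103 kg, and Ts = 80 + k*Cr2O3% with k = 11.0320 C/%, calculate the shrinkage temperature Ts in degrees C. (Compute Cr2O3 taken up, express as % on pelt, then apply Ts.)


Offered = pelt * offer_pct / 100 = 16.7770 * 1.6360 / 100 = 0.2745 kg
Uptake = offered - residual = 0.2745 - 0.1103 = 0.1642 kg
Cr2O3% on pelt = uptake / pelt * 100 = 0.1642 / 16.7770 * 100 = 0.9786 %
Ts = 80 + k * Cr2O3% = 80 + 11.0320 * 0.9786 = 90.7954 C


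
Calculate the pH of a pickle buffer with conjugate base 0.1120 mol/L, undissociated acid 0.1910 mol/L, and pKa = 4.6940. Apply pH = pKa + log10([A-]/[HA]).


ratio = [A-] / [HA] = 0.1120 / 0.1910 = 0.5864
log10(ratio) = -0.2318
pH = pKa + log10(ratio) = 4.6940 - 0.2318 = 4.4622


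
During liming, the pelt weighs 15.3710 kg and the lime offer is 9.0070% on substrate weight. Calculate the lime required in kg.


Formula: Lime = substrate * pct / 100
Substituting: Lime = 15.3710 * 9.0070 / 100
Result: 1.3845 kg


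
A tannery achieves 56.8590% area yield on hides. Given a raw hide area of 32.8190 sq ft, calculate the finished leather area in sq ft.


Formula: finished = raw * yield / 100
Substituting: finished = 32.8190 * 56.8590 / 100
Result: 18.6606 sq ft


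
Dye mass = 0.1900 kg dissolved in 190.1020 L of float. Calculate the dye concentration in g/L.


Formula: Conc = dye_mass(kg) / volume(L) * 1000
Substituting: Conc = 0.1900 / 190.1020 * 1000
Result: 0.9995 g/L


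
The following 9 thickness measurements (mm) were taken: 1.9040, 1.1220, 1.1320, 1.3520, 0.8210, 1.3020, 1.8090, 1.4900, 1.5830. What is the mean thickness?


Formula: Average = sum / n
Substituting: Average = 12.5150 / 9
Result: 1.3906 mm


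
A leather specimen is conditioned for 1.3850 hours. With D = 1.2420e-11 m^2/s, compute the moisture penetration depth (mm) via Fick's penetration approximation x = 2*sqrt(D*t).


t = 1.3850 hr * 3600 = 4986.0000 s
D * t = 1.2420e-11 * 4986.0000 = 6.1926e-08
x = 2 * sqrt(D*t) = 2 * sqrt(6.1926e-08) = 4.9770e-04 m = 0.4977 mm


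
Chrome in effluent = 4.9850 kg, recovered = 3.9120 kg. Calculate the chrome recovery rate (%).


Formula: Recovery = recovered / input * 100
Substituting: Recovery = 3.9120 / 4.9850 * 100
Result: 78.4754 %


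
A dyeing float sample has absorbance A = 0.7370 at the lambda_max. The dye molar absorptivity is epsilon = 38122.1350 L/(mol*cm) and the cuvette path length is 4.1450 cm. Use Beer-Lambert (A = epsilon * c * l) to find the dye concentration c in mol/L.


Formula: c = A / (epsilon * l)
Substituting: c = 0.7370 / (38122.1350 * 4.1450)
Result: 4.6641e-06 mol/L


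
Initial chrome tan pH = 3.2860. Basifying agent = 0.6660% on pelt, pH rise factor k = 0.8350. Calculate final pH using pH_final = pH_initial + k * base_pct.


Formula: pH_final = pH_initial + k * base_pct
Substituting: pH_final = 3.2860 + 0.8350 * 0.6660
Result: 3.8421


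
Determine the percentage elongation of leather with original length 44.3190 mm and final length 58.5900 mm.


Formula: Elongation = (Lf - L0) / L0 * 100
Substituting: Elongation = (58.5900 - 44.3190) / 44.3190 * 100
Result: 32.2006 %


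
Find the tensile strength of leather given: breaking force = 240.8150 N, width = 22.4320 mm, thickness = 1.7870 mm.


Formula: TS = force / (width * thickness)
Substituting: TS = 240.8150 / (22.4320 * 1.7870)
Result: 6.0075 N/mm^2


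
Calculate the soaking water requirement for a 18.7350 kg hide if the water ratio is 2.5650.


Formula: Water = hide_weight * ratio
Substituting: Water = 18.7350 * 2.5650
Result: 48.0553 kg


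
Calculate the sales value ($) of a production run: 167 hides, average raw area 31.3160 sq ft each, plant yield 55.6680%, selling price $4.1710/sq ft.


Raw_total = N * avg_area = 167 * 31.3160 = 5229.7720 sq ft
Finished = Raw_total * yield / 100 = 5229.7720 * 55.6680 / 100 = 2911.3095 sq ft
Value = Finished * price = 2911.3095 * 4.1710 = 12143.0718 $


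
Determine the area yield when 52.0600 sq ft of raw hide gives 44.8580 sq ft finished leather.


Formula: Yield = finished / raw * 100
Substituting: Yield = 44.8580 / 52.0600 * 100
Result: 86.1660 %


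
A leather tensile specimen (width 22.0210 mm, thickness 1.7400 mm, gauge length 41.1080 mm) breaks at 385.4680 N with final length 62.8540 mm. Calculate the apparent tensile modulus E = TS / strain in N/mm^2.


TS = F / (w * t) = 385.4680 / (22.0210 * 1.7400) = 10.0601 N/mm^2
strain = (Lf - L0) / L0 = (62.8540 - 41.1080) / 41.1080 = 0.5290
E = TS / strain = 10.0601 / 0.5290 = 19.0173 N/mm^2
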